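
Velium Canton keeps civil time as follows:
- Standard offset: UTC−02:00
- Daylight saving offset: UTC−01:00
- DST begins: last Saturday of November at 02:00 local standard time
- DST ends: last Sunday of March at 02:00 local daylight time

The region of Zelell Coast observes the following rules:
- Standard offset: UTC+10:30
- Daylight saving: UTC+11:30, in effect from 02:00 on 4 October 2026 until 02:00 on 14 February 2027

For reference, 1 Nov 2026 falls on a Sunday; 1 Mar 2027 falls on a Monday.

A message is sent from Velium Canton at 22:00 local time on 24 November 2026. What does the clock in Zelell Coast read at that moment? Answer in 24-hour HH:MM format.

1 November 2026 is a Sunday, so Saturdays fall on 7, 14, 21, 28; the last is November 28.
1 March 2027 is a Monday, so Sundays fall on 7, 14, 21, 28; the last is March 28.
24 November 2026 does not fall between 28 November 2026 and 28 March 2027, so daylight saving is not in effect and Velium Canton is at UTC−02:00.
22:00 Velium Canton + 2h = 00:00 UTC (rolling into the next day, 25 November 2026).
At the standard offset (UTC+10:30), 00:00 UTC + 10h30m = 10:30 Zelell Coast standard time.
Daylight saving runs 4 October 2026 – 14 February 2027; the standard-time date in Zelell Coast, 25 November 2026, is inside that window, so Zelell Coast is at UTC+11:30.
00:00 UTC + 11h30m = 11:30 Zelell Coast.

11:30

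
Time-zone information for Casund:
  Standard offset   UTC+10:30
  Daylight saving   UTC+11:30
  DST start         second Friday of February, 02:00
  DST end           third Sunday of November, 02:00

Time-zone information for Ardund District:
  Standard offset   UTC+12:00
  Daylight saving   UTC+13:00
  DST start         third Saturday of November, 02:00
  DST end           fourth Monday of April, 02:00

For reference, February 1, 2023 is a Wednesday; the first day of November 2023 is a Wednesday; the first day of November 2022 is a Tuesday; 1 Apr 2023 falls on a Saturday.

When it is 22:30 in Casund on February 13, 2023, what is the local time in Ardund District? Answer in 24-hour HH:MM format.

1 February 2023 is a Wednesday, so the first Friday is February 3 and the second is February 10.
1 November 2023 is a Wednesday, so the first Sunday is November 5 and the third is November 19.
February 13, 2023 falls between 10 February and 19 November, so daylight saving is in effect and Casund is at UTC+11:30.
22:30 Casund − 11h30m = 11:00 UTC.
1 November 2022 is a Tuesday, so the first Saturday is November 5 and the third is November 19.
1 April 2023 is a Saturday, so the first Monday is April 3 and the fourth is April 24.
At the standard offset (UTC+12:00), 11:00 UTC + 12h = 23:00 Ardund District standard time.
The standard-time date in Ardund District, February 13, 2023, lies within the daylight-saving period (19 November 2022 – 24 April 2023), so Ardund District is on daylight time, UTC+13:00.
11:00 UTC + 13h = 00:00 Ardund District (rolling into the next day, 14 February 2023).

00:00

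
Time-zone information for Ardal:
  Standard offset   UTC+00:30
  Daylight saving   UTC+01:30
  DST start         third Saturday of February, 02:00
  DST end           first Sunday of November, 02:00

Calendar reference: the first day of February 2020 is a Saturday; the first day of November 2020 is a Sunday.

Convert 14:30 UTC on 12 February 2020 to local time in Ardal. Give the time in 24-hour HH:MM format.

15:00

1 February 2020 is a Saturday, so the first Saturday is February 1 and the third is February 15.
1 November 2020 is a Sunday, so the first Sunday is November 1.
At the standard offset (UTC+00:30), 14:30 UTC + 0h30m = 15:00 Ardal standard time.
Daylight saving runs 15 February – 1 November; the standard-time date in Ardal, 12 February 2020, is outside that window, so Ardal is on standard time at UTC+00:30.
14:30 UTC + 0h30m = 15:00 local.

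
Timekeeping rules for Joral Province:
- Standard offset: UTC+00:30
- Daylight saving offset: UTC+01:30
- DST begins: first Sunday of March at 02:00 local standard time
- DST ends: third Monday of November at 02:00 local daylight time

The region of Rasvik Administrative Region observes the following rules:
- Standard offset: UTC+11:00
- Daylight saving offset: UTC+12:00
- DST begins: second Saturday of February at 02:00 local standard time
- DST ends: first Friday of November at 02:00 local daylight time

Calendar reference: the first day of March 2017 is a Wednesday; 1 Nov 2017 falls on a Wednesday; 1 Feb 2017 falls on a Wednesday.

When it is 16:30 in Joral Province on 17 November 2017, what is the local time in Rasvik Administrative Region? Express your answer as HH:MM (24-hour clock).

1 March 2017 is a Wednesday, so the first Sunday is March 5.
1 November 2017 is a Wednesday, so the first Monday is November 6 and the third is November 20.
Daylight saving runs 5 March – 20 November; 17 November 2017 is inside that window, so Joral Province is at UTC+01:30.
16:30 Joral Province − 1h30m = 15:00 UTC.
1 February 2017 is a Wednesday, so the first Saturday is February 4 and the second is February 11.
1 November 2017 is a Wednesday, so the first Friday is November 3.
At the standard offset (UTC+11:00), 15:00 UTC + 11h = 02:00 Rasvik Administrative Region standard time (rolling into the next day, 18 November 2017).
The standard-time date in Rasvik Administrative Region, 18 November 2017, is outside the daylight-saving period (11 February – 3 November), so Rasvik Administrative Region is on standard time, UTC+11:00.
15:00 UTC + 11h = 02:00 Rasvik Administrative Region (rolling into the next day, 18 November 2017).

02:00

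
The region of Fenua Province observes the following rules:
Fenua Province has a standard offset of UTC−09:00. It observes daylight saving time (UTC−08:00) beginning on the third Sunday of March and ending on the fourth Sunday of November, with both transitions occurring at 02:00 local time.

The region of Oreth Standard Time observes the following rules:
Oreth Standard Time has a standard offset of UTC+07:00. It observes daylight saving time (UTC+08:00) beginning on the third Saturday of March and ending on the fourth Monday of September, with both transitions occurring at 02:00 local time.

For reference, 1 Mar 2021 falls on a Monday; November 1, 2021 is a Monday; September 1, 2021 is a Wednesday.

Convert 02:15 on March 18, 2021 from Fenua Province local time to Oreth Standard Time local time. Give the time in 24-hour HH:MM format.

1 March 2021 is a Monday, so the first Sunday is March 7 and the third is March 21.
1 November 2021 is a Monday, so the first Sunday is November 7 and the fourth is November 28.
March 18, 2021 is outside the daylight-saving period (21 March – 28 November), so Fenua Province is on standard time, UTC−09:00.
02:15 Fenua Province + 9h = 11:15 UTC.
1 March 2021 is a Monday, so the first Saturday is March 6 and the third is March 20.
1 September 2021 is a Wednesday, so the first Monday is September 6 and the fourth is September 27.
At the standard offset (UTC+07:00), 11:15 UTC + 7h = 18:15 Oreth Standard Time standard time.
The standard-time date in Oreth Standard Time, March 18, 2021, does not fall between 20 March and 27 September, so daylight saving is not in effect and Oreth Standard Time is at UTC+07:00.
11:15 UTC + 7h = 18:15 Oreth Standard Time.

18:15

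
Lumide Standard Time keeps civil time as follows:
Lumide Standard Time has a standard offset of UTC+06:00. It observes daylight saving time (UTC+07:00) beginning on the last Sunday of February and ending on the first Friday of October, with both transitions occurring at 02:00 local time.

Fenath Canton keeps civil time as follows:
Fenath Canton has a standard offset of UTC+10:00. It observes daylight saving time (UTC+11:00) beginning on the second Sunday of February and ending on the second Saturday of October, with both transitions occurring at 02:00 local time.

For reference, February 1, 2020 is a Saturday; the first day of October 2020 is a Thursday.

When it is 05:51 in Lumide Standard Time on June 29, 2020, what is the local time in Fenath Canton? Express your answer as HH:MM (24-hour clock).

09:51

1 February 2020 is a Saturday, so Sundays fall on 2, 9, 16, 23; the last is February 23.
1 October 2020 is a Thursday, so the first Friday is October 2.
June 29, 2020 lies within the daylight-saving period (23 February – 2 October), so Lumide Standard Time is on daylight time, UTC+07:00.
05:51 Lumide Standard Time − 7h = 22:51 UTC (rolling into the previous day, 28 June 2020).
1 February 2020 is a Saturday, so the first Sunday is February 2 and the second is February 9.
1 October 2020 is a Thursday, so the first Saturday is October 3 and the second is October 10.
At the standard offset (UTC+10:00), 22:51 UTC + 10h = 08:51 Fenath Canton standard time (rolling into the next day, 29 June 2020).
Daylight saving runs 9 February – 10 October; the standard-time date in Fenath Canton, June 29, 2020, is inside that window, so Fenath Canton is at UTC+11:00.
22:51 UTC + 11h = 09:51 Fenath Canton (rolling into the next day, 29 June 2020).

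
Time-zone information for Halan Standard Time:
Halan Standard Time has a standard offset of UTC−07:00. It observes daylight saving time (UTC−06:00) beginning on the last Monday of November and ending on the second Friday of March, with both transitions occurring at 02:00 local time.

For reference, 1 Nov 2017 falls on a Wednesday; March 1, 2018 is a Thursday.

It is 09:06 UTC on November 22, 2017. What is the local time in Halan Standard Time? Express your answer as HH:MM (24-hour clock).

1 November 2017 is a Wednesday, so Mondays fall on 6, 13, 20, 27; the last is November 27.
1 March 2018 is a Thursday, so the first Friday is March 2 and the second is March 9.
At the standard offset (UTC−07:00), 09:06 UTC − 7h = 02:06 Halan Standard Time standard time.
The standard-time date in Halan Standard Time, November 22, 2017, does not fall between 27 November 2017 and 9 March 2018, so daylight saving is not in effect and Halan Standard Time is at UTC−07:00.
09:06 UTC − 7h = 02:06 local.

02:06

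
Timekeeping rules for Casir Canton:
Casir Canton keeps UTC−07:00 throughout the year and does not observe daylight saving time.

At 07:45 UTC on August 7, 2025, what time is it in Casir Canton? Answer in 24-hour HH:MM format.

Casir Canton stays on UTC−07:00 all year.
07:45 UTC − 7h = 00:45 local.

00:45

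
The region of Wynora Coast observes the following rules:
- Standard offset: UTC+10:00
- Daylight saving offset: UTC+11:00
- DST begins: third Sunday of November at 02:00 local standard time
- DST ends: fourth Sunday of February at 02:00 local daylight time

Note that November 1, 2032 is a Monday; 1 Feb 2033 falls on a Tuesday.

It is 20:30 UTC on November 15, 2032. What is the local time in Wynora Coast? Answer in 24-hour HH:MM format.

1 November 2032 is a Monday, so the first Sunday is November 7 and the third is November 21.
1 February 2033 is a Tuesday, so the first Sunday is February 6 and the fourth is February 27.
At the standard offset (UTC+10:00), 20:30 UTC + 10h = 06:30 Wynora Coast standard time (rolling into the next day, 16 November 2032).
Daylight saving runs 21 November 2032 – 27 February 2033; the standard-time date in Wynora Coast, November 16, 2032, is outside that window, so Wynora Coast is on standard time at UTC+10:00.
20:30 UTC + 10h = 06:30 local (rolling into the next day, 16 November 2032).

06:30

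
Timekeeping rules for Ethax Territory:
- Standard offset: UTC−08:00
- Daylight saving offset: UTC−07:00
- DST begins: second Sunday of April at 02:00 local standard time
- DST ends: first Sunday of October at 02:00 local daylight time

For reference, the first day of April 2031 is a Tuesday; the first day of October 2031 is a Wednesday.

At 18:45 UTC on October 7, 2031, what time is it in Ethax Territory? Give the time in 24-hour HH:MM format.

10:45

1 April 2031 is a Tuesday, so the first Sunday is April 6 and the second is April 13.
1 October 2031 is a Wednesday, so the first Sunday is October 5.
At the standard offset (UTC−08:00), 18:45 UTC − 8h = 10:45 Ethax Territory standard time.
Daylight saving runs 13 April – 5 October; the standard-time date in Ethax Territory, October 7, 2031, is outside that window, so Ethax Territory is on standard time at UTC−08:00.
18:45 UTC − 8h = 10:45 local.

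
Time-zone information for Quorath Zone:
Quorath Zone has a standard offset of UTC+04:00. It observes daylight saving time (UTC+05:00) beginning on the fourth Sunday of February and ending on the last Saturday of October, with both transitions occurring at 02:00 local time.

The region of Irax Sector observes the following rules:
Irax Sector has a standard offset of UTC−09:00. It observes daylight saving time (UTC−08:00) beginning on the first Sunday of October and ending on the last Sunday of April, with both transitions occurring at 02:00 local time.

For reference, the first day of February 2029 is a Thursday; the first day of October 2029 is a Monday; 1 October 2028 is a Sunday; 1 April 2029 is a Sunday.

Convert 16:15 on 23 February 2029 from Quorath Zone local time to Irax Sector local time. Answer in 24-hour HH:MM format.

04:15

1 February 2029 is a Thursday, so the first Sunday is February 4 and the fourth is February 25.
1 October 2029 is a Monday, so Saturdays fall on 6, 13, 20, 27; the last is October 27.
23 February 2029 is outside the daylight-saving period (25 February – 27 October), so Quorath Zone is on standard time, UTC+04:00.
16:15 Quorath Zone − 4h = 12:15 UTC.
1 October 2028 is a Sunday, so the first Sunday is October 1.
1 April 2029 is a Sunday, so Sundays fall on 1, 8, 15, 22, 29; the last is April 29.
At the standard offset (UTC−09:00), 12:15 UTC − 9h = 03:15 Irax Sector standard time.
The standard-time date in Irax Sector, 23 February 2029, falls between 1 October 2028 and 29 April 2029, so daylight saving is in effect and Irax Sector is at UTC−08:00.
12:15 UTC − 8h = 04:15 Irax Sector.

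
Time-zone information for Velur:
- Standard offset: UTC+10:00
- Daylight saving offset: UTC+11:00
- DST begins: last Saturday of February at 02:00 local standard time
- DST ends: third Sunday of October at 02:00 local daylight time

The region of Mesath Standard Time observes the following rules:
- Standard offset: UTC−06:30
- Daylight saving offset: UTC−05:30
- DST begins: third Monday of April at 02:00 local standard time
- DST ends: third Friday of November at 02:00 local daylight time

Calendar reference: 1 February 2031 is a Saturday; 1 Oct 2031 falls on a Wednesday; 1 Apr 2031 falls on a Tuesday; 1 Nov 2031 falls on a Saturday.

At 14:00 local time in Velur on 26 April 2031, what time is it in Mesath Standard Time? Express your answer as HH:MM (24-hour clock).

1 February 2031 is a Saturday, so Saturdays fall on 1, 8, 15, 22; the last is February 22.
1 October 2031 is a Wednesday, so the first Sunday is October 5 and the third is October 19.
Daylight saving runs 22 February – 19 October; 26 April 2031 is inside that window, so Velur is at UTC+11:00.
14:00 Velur − 11h = 03:00 UTC.
1 April 2031 is a Tuesday, so the first Monday is April 7 and the third is April 21.
1 November 2031 is a Saturday, so the first Friday is November 7 and the third is November 21.
At the standard offset (UTC−06:30), 03:00 UTC − 6h30m = 20:30 Mesath Standard Time standard time (rolling into the previous day, 25 April 2031).
The standard-time date in Mesath Standard Time, 25 April 2031, falls between 21 April and 21 November, so daylight saving is in effect and Mesath Standard Time is at UTC−05:30.
03:00 UTC − 5h30m = 21:30 Mesath Standard Time (rolling into the previous day, 25 April 2031).

21:30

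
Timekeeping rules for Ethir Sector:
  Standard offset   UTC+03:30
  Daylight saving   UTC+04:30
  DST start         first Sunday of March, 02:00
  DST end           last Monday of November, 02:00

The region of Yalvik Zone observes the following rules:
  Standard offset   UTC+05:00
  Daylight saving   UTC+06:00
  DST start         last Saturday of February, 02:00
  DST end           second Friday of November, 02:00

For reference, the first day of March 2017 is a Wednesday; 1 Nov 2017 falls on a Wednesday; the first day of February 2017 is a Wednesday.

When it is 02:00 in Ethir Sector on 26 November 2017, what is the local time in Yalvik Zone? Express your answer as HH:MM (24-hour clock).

1 March 2017 is a Wednesday, so the first Sunday is March 5.
1 November 2017 is a Wednesday, so Mondays fall on 6, 13, 20, 27; the last is November 27.
26 November 2017 falls between 5 March and 27 November, so daylight saving is in effect and Ethir Sector is at UTC+04:30.
02:00 Ethir Sector − 4h30m = 21:30 UTC (rolling into the previous day, 25 November 2017).
1 February 2017 is a Wednesday, so Saturdays fall on 4, 11, 18, 25; the last is February 25.
1 November 2017 is a Wednesday, so the first Friday is November 3 and the second is November 10.
At the standard offset (UTC+05:00), 21:30 UTC + 5h = 02:30 Yalvik Zone standard time (rolling into the next day, 26 November 2017).
The standard-time date in Yalvik Zone, 26 November 2017, is outside the daylight-saving period (25 February – 10 November), so Yalvik Zone is on standard time, UTC+05:00.
21:30 UTC + 5h = 02:30 Yalvik Zone (rolling into the next day, 26 November 2017).

02:30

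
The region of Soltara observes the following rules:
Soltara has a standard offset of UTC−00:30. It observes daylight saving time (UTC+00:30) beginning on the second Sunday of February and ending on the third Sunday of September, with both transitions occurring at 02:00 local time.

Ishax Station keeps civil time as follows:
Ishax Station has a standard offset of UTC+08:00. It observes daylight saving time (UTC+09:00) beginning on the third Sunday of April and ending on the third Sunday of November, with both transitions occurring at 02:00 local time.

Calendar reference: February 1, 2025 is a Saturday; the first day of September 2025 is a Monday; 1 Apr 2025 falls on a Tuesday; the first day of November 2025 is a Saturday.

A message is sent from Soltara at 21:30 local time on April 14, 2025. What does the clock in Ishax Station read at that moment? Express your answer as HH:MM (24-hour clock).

05:00

1 February 2025 is a Saturday, so the first Sunday is February 2 and the second is February 9.
1 September 2025 is a Monday, so the first Sunday is September 7 and the third is September 21.
April 14, 2025 lies within the daylight-saving period (9 February – 21 September), so Soltara is on daylight time, UTC+00:30.
21:30 Soltara − 0h30m = 21:00 UTC.
1 April 2025 is a Tuesday, so the first Sunday is April 6 and the third is April 20.
1 November 2025 is a Saturday, so the first Sunday is November 2 and the third is November 16.
At the standard offset (UTC+08:00), 21:00 UTC + 8h = 05:00 Ishax Station standard time (rolling into the next day, 15 April 2025).
Daylight saving runs 20 April – 16 November; the standard-time date in Ishax Station, April 15, 2025, is outside that window, so Ishax Station is on standard time at UTC+08:00.
21:00 UTC + 8h = 05:00 Ishax Station (rolling into the next day, 15 April 2025).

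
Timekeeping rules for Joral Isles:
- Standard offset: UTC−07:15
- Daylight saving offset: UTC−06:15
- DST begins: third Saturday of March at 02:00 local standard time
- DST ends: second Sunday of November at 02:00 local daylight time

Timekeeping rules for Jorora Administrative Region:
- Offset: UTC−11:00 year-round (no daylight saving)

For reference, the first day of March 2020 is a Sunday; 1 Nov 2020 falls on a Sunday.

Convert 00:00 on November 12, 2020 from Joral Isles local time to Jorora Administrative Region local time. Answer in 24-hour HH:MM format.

1 March 2020 is a Sunday, so the first Saturday is March 7 and the third is March 21.
1 November 2020 is a Sunday, so the first Sunday is November 1 and the second is November 8.
November 12, 2020 does not fall between 21 March and 8 November, so daylight saving is not in effect and Joral Isles is at UTC−07:15.
00:00 Joral Isles + 7h15m = 07:15 UTC.
Jorora Administrative Region has no daylight saving, so its offset is UTC−11:00 year-round.
07:15 UTC − 11h = 20:15 Jorora Administrative Region (rolling into the previous day, 11 November 2020).

20:15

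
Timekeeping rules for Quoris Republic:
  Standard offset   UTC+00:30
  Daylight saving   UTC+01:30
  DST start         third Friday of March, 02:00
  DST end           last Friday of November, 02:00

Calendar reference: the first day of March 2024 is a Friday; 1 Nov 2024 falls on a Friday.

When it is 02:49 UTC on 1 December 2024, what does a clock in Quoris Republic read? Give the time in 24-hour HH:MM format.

1 March 2024 is a Friday, so the first Friday is March 1 and the third is March 15.
1 November 2024 is a Friday, so Fridays fall on 1, 8, 15, 22, 29; the last is November 29.
At the standard offset (UTC+00:30), 02:49 UTC + 0h30m = 03:19 Quoris Republic standard time.
Daylight saving runs 15 March – 29 November; the standard-time date in Quoris Republic, 1 December 2024, is outside that window, so Quoris Republic is on standard time at UTC+00:30.
02:49 UTC + 0h30m = 03:19 local.

03:19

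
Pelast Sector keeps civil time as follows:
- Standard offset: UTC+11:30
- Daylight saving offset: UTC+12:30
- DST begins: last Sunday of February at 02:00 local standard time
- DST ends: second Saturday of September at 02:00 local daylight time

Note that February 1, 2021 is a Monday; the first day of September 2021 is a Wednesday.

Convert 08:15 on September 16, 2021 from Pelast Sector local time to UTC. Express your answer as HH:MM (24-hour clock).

1 February 2021 is a Monday, so Sundays fall on 7, 14, 21, 28; the last is February 28.
1 September 2021 is a Wednesday, so the first Saturday is September 4 and the second is September 11.
September 16, 2021 does not fall between 28 February and 11 September, so daylight saving is not in effect and Pelast Sector is at UTC+11:30.
08:15 local − 11h30m = 20:45 UTC (rolling into the previous day, 15 September 2021).

20:45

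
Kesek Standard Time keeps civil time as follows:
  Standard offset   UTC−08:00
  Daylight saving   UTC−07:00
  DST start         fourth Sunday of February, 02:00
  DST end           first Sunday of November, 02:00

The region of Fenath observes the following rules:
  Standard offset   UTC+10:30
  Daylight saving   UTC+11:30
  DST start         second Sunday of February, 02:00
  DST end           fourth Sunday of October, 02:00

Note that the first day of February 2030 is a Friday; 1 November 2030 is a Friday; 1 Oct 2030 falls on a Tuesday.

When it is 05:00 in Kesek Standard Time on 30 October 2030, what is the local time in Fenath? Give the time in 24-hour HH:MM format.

1 February 2030 is a Friday, so the first Sunday is February 3 and the fourth is February 24.
1 November 2030 is a Friday, so the first Sunday is November 3.
Daylight saving runs 24 February – 3 November; 30 October 2030 is inside that window, so Kesek Standard Time is at UTC−07:00.
05:00 Kesek Standard Time + 7h = 12:00 UTC.
1 February 2030 is a Friday, so the first Sunday is February 3 and the second is February 10.
1 October 2030 is a Tuesday, so the first Sunday is October 6 and the fourth is October 27.
At the standard offset (UTC+10:30), 12:00 UTC + 10h30m = 22:30 Fenath standard time.
The standard-time date in Fenath, 30 October 2030, is outside the daylight-saving period (10 February – 27 October), so Fenath is on standard time, UTC+10:30.
12:00 UTC + 10h30m = 22:30 Fenath.

22:30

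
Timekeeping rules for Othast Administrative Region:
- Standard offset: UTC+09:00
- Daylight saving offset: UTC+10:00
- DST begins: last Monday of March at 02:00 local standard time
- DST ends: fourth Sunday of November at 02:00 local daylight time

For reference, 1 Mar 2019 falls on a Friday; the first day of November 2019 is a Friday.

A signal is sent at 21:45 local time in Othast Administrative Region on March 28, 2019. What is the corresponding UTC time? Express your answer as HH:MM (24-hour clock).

11:45

1 March 2019 is a Friday, so Mondays fall on 4, 11, 18, 25; the last is March 25.
1 November 2019 is a Friday, so the first Sunday is November 3 and the fourth is November 24.
March 28, 2019 falls between 25 March and 24 November, so daylight saving is in effect and Othast Administrative Region is at UTC+10:00.
21:45 local − 10h = 11:45 UTC.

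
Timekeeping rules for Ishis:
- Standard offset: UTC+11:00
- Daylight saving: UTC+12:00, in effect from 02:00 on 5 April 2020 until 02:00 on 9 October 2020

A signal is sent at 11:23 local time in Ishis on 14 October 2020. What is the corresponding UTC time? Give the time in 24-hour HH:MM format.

Daylight saving runs 5 April – 9 October; 14 October 2020 is outside that window, so Ishis is on standard time at UTC+11:00.
11:23 local − 11h = 00:23 UTC.

00:23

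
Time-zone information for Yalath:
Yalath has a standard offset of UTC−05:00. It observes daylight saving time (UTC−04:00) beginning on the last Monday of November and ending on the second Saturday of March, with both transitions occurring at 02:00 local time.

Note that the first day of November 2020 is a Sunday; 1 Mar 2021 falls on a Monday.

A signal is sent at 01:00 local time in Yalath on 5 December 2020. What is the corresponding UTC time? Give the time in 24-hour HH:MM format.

1 November 2020 is a Sunday, so Mondays fall on 2, 9, 16, 23, 30; the last is November 30.
1 March 2021 is a Monday, so the first Saturday is March 6 and the second is March 13.
5 December 2020 falls between 30 November 2020 and 13 March 2021, so daylight saving is in effect and Yalath is at UTC−04:00.
01:00 local + 4h = 05:00 UTC.

05:00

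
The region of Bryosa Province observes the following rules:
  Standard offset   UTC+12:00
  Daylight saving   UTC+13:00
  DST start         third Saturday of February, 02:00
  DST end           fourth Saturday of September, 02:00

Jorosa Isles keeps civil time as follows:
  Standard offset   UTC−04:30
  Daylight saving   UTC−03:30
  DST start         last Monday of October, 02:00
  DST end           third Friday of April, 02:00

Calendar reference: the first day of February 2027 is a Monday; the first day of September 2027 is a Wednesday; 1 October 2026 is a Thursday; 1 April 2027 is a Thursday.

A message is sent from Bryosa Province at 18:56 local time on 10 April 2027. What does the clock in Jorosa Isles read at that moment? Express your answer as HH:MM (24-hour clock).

1 February 2027 is a Monday, so the first Saturday is February 6 and the third is February 20.
1 September 2027 is a Wednesday, so the first Saturday is September 4 and the fourth is September 25.
Daylight saving runs 20 February – 25 September; 10 April 2027 is inside that window, so Bryosa Province is at UTC+13:00.
18:56 Bryosa Province − 13h = 05:56 UTC.
1 October 2026 is a Thursday, so Mondays fall on 5, 12, 19, 26; the last is October 26.
1 April 2027 is a Thursday, so the first Friday is April 2 and the third is April 16.
At the standard offset (UTC−04:30), 05:56 UTC − 4h30m = 01:26 Jorosa Isles standard time.
The standard-time date in Jorosa Isles, 10 April 2027, lies within the daylight-saving period (26 October 2026 – 16 April 2027), so Jorosa Isles is on daylight time, UTC−03:30.
05:56 UTC − 3h30m = 02:26 Jorosa Isles.

02:26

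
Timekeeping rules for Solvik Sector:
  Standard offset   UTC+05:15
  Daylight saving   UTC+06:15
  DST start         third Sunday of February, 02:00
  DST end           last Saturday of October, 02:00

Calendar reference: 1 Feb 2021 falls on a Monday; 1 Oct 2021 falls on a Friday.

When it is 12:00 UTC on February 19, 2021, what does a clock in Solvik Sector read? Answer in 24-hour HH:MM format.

1 February 2021 is a Monday, so the first Sunday is February 7 and the third is February 21.
1 October 2021 is a Friday, so Saturdays fall on 2, 9, 16, 23, 30; the last is October 30.
At the standard offset (UTC+05:15), 12:00 UTC + 5h15m = 17:15 Solvik Sector standard time.
Daylight saving runs 21 February – 30 October; the standard-time date in Solvik Sector, February 19, 2021, is outside that window, so Solvik Sector is on standard time at UTC+05:15.
12:00 UTC + 5h15m = 17:15 local.

17:15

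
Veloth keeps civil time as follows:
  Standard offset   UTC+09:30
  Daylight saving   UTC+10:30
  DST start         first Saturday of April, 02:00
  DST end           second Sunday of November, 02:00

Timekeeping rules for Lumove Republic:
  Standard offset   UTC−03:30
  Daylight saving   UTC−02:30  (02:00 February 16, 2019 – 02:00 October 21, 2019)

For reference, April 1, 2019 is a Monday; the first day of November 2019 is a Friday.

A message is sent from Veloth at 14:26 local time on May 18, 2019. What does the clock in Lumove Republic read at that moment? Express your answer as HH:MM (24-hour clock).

01:26

1 April 2019 is a Monday, so the first Saturday is April 6.
1 November 2019 is a Friday, so the first Sunday is November 3 and the second is November 10.
May 18, 2019 lies within the daylight-saving period (6 April – 10 November), so Veloth is on daylight time, UTC+10:30.
14:26 Veloth − 10h30m = 03:56 UTC.
At the standard offset (UTC−03:30), 03:56 UTC − 3h30m = 00:26 Lumove Republic standard time.
The standard-time date in Lumove Republic, May 18, 2019, lies within the daylight-saving period (16 February – 21 October), so Lumove Republic is on daylight time, UTC−02:30.
03:56 UTC − 2h30m = 01:26 Lumove Republic.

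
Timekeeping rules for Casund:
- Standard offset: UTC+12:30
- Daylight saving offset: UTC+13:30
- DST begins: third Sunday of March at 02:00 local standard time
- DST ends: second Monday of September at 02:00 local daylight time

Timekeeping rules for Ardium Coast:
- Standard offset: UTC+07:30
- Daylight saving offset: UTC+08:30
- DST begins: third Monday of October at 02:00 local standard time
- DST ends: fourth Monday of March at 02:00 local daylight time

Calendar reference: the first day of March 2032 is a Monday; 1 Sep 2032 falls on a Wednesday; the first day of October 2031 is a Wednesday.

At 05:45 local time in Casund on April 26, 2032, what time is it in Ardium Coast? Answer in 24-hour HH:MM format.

23:45

1 March 2032 is a Monday, so the first Sunday is March 7 and the third is March 21.
1 September 2032 is a Wednesday, so the first Monday is September 6 and the second is September 13.
Daylight saving runs 21 March – 13 September; April 26, 2032 is inside that window, so Casund is at UTC+13:30.
05:45 Casund − 13h30m = 16:15 UTC (rolling into the previous day, 25 April 2032).
1 October 2031 is a Wednesday, so the first Monday is October 6 and the third is October 20.
1 March 2032 is a Monday, so the first Monday is March 1 and the fourth is March 22.
At the standard offset (UTC+07:30), 16:15 UTC + 7h30m = 23:45 Ardium Coast standard time.
Daylight saving runs 20 October 2031 – 22 March 2032; the standard-time date in Ardium Coast, April 25, 2032, is outside that window, so Ardium Coast is on standard time at UTC+07:30.
16:15 UTC + 7h30m = 23:45 Ardium Coast.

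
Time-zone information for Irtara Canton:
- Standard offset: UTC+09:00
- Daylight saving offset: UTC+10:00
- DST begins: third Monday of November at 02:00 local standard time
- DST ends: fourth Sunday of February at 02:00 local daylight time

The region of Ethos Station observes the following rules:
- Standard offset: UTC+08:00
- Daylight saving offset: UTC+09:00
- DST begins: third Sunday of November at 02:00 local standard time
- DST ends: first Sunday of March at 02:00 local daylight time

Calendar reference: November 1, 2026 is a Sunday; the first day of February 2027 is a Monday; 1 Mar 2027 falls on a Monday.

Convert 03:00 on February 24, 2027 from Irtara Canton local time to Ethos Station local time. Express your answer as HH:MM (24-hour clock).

02:00

1 November 2026 is a Sunday, so the first Monday is November 2 and the third is November 16.
1 February 2027 is a Monday, so the first Sunday is February 7 and the fourth is February 28.
Daylight saving runs 16 November 2026 – 28 February 2027; February 24, 2027 is inside that window, so Irtara Canton is at UTC+10:00.
03:00 Irtara Canton − 10h = 17:00 UTC (rolling into the previous day, 23 February 2027).
1 November 2026 is a Sunday, so the first Sunday is November 1 and the third is November 15.
1 March 2027 is a Monday, so the first Sunday is March 7.
At the standard offset (UTC+08:00), 17:00 UTC + 8h = 01:00 Ethos Station standard time (rolling into the next day, 24 February 2027).
Daylight saving runs 15 November 2026 – 7 March 2027; the standard-time date in Ethos Station, February 24, 2027, is inside that window, so Ethos Station is at UTC+09:00.
17:00 UTC + 9h = 02:00 Ethos Station (rolling into the next day, 24 February 2027).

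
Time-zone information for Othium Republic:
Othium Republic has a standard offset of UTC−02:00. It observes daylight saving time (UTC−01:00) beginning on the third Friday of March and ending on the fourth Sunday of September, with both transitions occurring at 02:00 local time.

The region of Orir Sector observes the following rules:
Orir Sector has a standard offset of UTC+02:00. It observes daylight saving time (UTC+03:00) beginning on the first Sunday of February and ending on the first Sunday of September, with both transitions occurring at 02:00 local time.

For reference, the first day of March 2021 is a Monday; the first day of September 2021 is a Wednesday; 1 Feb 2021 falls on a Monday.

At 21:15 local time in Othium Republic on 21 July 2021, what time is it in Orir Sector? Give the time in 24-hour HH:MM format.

01:15

1 March 2021 is a Monday, so the first Friday is March 5 and the third is March 19.
1 September 2021 is a Wednesday, so the first Sunday is September 5 and the fourth is September 26.
Daylight saving runs 19 March – 26 September; 21 July 2021 is inside that window, so Othium Republic is at UTC−01:00.
21:15 Othium Republic + 1h = 22:15 UTC.
1 February 2021 is a Monday, so the first Sunday is February 7.
1 September 2021 is a Wednesday, so the first Sunday is September 5.
At the standard offset (UTC+02:00), 22:15 UTC + 2h = 00:15 Orir Sector standard time (rolling into the next day, 22 July 2021).
Daylight saving runs 7 February – 5 September; the standard-time date in Orir Sector, 22 July 2021, is inside that window, so Orir Sector is at UTC+03:00.
22:15 UTC + 3h = 01:15 Orir Sector (rolling into the next day, 22 July 2021).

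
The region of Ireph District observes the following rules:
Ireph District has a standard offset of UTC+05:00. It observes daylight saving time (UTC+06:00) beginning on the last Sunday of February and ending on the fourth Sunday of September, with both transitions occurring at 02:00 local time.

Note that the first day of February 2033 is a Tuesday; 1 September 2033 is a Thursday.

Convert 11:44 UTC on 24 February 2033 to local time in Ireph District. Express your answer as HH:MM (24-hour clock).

16:44

1 February 2033 is a Tuesday, so Sundays fall on 6, 13, 20, 27; the last is February 27.
1 September 2033 is a Thursday, so the first Sunday is September 4 and the fourth is September 25.
At the standard offset (UTC+05:00), 11:44 UTC + 5h = 16:44 Ireph District standard time.
The standard-time date in Ireph District, 24 February 2033, is outside the daylight-saving period (27 February – 25 September), so Ireph District is on standard time, UTC+05:00.
11:44 UTC + 5h = 16:44 local.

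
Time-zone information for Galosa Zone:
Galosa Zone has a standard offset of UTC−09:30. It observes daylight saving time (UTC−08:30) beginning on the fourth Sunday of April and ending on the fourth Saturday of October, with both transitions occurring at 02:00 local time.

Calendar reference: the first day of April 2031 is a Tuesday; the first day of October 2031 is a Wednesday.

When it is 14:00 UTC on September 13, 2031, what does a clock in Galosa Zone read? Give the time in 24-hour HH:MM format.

1 April 2031 is a Tuesday, so the first Sunday is April 6 and the fourth is April 27.
1 October 2031 is a Wednesday, so the first Saturday is October 4 and the fourth is October 25.
At the standard offset (UTC−09:30), 14:00 UTC − 9h30m = 04:30 Galosa Zone standard time.
The standard-time date in Galosa Zone, September 13, 2031, lies within the daylight-saving period (27 April – 25 October), so Galosa Zone is on daylight time, UTC−08:30.
14:00 UTC − 8h30m = 05:30 local.

05:30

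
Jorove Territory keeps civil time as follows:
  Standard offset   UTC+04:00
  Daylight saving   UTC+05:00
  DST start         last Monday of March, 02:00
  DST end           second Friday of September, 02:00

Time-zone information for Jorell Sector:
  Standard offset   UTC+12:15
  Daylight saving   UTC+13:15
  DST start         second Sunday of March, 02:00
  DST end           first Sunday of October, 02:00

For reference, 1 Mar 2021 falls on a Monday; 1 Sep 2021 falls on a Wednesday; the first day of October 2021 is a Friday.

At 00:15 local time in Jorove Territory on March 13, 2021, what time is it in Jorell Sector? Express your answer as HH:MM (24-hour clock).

1 March 2021 is a Monday, so Mondays fall on 1, 8, 15, 22, 29; the last is March 29.
1 September 2021 is a Wednesday, so the first Friday is September 3 and the second is September 10.
March 13, 2021 is outside the daylight-saving period (29 March – 10 September), so Jorove Territory is on standard time, UTC+04:00.
00:15 Jorove Territory − 4h = 20:15 UTC (rolling into the previous day, 12 March 2021).
1 March 2021 is a Monday, so the first Sunday is March 7 and the second is March 14.
1 October 2021 is a Friday, so the first Sunday is October 3.
At the standard offset (UTC+12:15), 20:15 UTC + 12h15m = 08:30 Jorell Sector standard time (rolling into the next day, 13 March 2021).
The standard-time date in Jorell Sector, March 13, 2021, is outside the daylight-saving period (14 March – 3 October), so Jorell Sector is on standard time, UTC+12:15.
20:15 UTC + 12h15m = 08:30 Jorell Sector (rolling into the next day, 13 March 2021).

08:30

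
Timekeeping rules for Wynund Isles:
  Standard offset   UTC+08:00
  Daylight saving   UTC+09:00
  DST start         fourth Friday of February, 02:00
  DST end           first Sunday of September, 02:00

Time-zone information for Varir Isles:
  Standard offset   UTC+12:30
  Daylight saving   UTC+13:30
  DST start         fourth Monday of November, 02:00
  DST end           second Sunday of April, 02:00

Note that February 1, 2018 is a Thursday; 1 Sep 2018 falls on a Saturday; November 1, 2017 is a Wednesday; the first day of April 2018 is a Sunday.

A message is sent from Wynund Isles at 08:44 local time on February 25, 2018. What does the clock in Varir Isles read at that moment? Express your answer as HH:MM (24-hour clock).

1 February 2018 is a Thursday, so the first Friday is February 2 and the fourth is February 23.
1 September 2018 is a Saturday, so the first Sunday is September 2.
February 25, 2018 lies within the daylight-saving period (23 February – 2 September), so Wynund Isles is on daylight time, UTC+09:00.
08:44 Wynund Isles − 9h = 23:44 UTC (rolling into the previous day, 24 February 2018).
1 November 2017 is a Wednesday, so the first Monday is November 6 and the fourth is November 27.
1 April 2018 is a Sunday, so the first Sunday is April 1 and the second is April 8.
At the standard offset (UTC+12:30), 23:44 UTC + 12h30m = 12:14 Varir Isles standard time (rolling into the next day, 25 February 2018).
The standard-time date in Varir Isles, February 25, 2018, falls between 27 November 2017 and 8 April 2018, so daylight saving is in effect and Varir Isles is at UTC+13:30.
23:44 UTC + 13h30m = 13:14 Varir Isles (rolling into the next day, 25 February 2018).

13:14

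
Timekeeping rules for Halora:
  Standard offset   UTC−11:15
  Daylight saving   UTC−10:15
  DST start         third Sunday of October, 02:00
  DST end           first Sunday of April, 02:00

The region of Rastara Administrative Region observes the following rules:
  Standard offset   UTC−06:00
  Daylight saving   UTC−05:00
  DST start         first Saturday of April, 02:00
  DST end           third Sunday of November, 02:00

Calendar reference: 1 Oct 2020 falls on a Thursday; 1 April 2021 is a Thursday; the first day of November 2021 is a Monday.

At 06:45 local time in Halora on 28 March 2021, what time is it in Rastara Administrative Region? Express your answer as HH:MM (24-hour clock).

11:00

1 October 2020 is a Thursday, so the first Sunday is October 4 and the third is October 18.
1 April 2021 is a Thursday, so the first Sunday is April 4.
28 March 2021 falls between 18 October 2020 and 4 April 2021, so daylight saving is in effect and Halora is at UTC−10:15.
06:45 Halora + 10h15m = 17:00 UTC.
1 April 2021 is a Thursday, so the first Saturday is April 3.
1 November 2021 is a Monday, so the first Sunday is November 7 and the third is November 21.
At the standard offset (UTC−06:00), 17:00 UTC − 6h = 11:00 Rastara Administrative Region standard time.
The standard-time date in Rastara Administrative Region, 28 March 2021, is outside the daylight-saving period (3 April – 21 November), so Rastara Administrative Region is on standard time, UTC−06:00.
17:00 UTC − 6h = 11:00 Rastara Administrative Region.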